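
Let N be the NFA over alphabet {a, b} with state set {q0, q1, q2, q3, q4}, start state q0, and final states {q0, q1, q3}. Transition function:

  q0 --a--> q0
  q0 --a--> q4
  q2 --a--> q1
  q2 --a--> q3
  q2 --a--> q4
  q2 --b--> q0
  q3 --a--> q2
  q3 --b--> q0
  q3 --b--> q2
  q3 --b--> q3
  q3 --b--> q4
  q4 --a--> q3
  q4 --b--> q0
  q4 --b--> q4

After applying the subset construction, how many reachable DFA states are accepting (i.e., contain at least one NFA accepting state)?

Start state of the DFA: {q0}.
{q0} --a--> {q0, q4}  [new]
{q0} --b--> ∅  [new]
{q0, q4} --a--> {q0, q3, q4}  [new]
{q0, q4} --b--> {q0, q4}  [seen]
∅ --a--> ∅  [seen]
∅ --b--> ∅  [seen]
{q0, q3, q4} --a--> {q0, q2, q3, q4}  [new]
{q0, q3, q4} --b--> {q0, q2, q3, q4}  [seen]
{q0, q2, q3, q4} --a--> {q0, q1, q2, q3, q4}  [new]
{q0, q2, q3, q4} --b--> {q0, q2, q3, q4}  [seen]
{q0, q1, q2, q3, q4} --a--> {q0, q1, q2, q3, q4}  [seen]
{q0, q1, q2, q3, q4} --b--> {q0, q2, q3, q4}  [seen]
Reachable DFA states: {q0}, {q0, q4}, ∅, {q0, q3, q4}, {q0, q2, q3, q4}, {q0, q1, q2, q3, q4}.
Accepting DFA states (contain an NFA accepting state): {q0}, {q0, q4}, {q0, q3, q4}, {q0, q2, q3, q4}, {q0, q1, q2, q3, q4}.

5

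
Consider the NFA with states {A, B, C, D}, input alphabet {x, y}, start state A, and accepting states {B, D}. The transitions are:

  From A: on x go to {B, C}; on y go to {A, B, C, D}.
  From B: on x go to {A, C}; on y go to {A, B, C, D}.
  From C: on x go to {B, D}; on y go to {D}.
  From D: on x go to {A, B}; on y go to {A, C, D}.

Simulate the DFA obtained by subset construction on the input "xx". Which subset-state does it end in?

Start: {A}.
δ(A,x) = {B, C}.
Union: {B, C}.
After x: {B, C}.
δ(B,x) = {A, C}; δ(C,x) = {B, D}.
Union: {A, B, C, D}.
After x: {A, B, C, D}.

{A, B, C, D}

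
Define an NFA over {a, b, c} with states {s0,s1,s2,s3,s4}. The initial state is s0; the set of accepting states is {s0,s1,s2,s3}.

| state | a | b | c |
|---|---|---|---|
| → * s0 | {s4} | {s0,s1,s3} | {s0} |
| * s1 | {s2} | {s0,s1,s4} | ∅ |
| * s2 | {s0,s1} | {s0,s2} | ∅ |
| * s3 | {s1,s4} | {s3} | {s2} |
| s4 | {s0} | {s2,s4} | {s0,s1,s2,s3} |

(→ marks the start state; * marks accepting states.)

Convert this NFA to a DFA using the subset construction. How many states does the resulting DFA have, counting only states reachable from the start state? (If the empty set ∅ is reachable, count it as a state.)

Start state of the DFA: {s0}.
{s0} --a--> {s4}  [new]
{s0} --b--> {s0,s1,s3}  [new]
{s0} --c--> {s0}  [seen]
{s4} --a--> {s0}  [seen]
{s4} --b--> {s2,s4}  [new]
{s4} --c--> {s0,s1,s2,s3}  [new]
{s0,s1,s3} --a--> {s1,s2,s4}  [new]
{s0,s1,s3} --b--> {s0,s1,s3,s4}  [new]
{s0,s1,s3} --c--> {s0,s2}  [new]
{s2,s4} --a--> {s0,s1}  [new]
{s2,s4} --b--> {s0,s2,s4}  [new]
{s2,s4} --c--> {s0,s1,s2,s3}  [seen]
{s0,s1,s2,s3} --a--> {s0,s1,s2,s4}  [new]
{s0,s1,s2,s3} --b--> {s0,s1,s2,s3,s4}  [new]
{s0,s1,s2,s3} --c--> {s0,s2}  [seen]
{s1,s2,s4} --a--> {s0,s1,s2}  [new]
{s1,s2,s4} --b--> {s0,s1,s2,s4}  [seen]
{s1,s2,s4} --c--> {s0,s1,s2,s3}  [seen]
{s0,s1,s3,s4} --a--> {s0,s1,s2,s4}  [seen]
{s0,s1,s3,s4} --b--> {s0,s1,s2,s3,s4}  [seen]
{s0,s1,s3,s4} --c--> {s0,s1,s2,s3}  [seen]
{s0,s2} --a--> {s0,s1,s4}  [new]
{s0,s2} --b--> {s0,s1,s2,s3}  [seen]
{s0,s2} --c--> {s0}  [seen]
{s0,s1} --a--> {s2,s4}  [seen]
{s0,s1} --b--> {s0,s1,s3,s4}  [seen]
{s0,s1} --c--> {s0}  [seen]
{s0,s2,s4} --a--> {s0,s1,s4}  [seen]
{s0,s2,s4} --b--> {s0,s1,s2,s3,s4}  [seen]
{s0,s2,s4} --c--> {s0,s1,s2,s3}  [seen]
{s0,s1,s2,s4} --a--> {s0,s1,s2,s4}  [seen]
{s0,s1,s2,s4} --b--> {s0,s1,s2,s3,s4}  [seen]
{s0,s1,s2,s4} --c--> {s0,s1,s2,s3}  [seen]
{s0,s1,s2,s3,s4} --a--> {s0,s1,s2,s4}  [seen]
{s0,s1,s2,s3,s4} --b--> {s0,s1,s2,s3,s4}  [seen]
{s0,s1,s2,s3,s4} --c--> {s0,s1,s2,s3}  [seen]
{s0,s1,s2} --a--> {s0,s1,s2,s4}  [seen]
{s0,s1,s2} --b--> {s0,s1,s2,s3,s4}  [seen]
{s0,s1,s2} --c--> {s0}  [seen]
{s0,s1,s4} --a--> {s0,s2,s4}  [seen]
{s0,s1,s4} --b--> {s0,s1,s2,s3,s4}  [seen]
{s0,s1,s4} --c--> {s0,s1,s2,s3}  [seen]
Reachable DFA states: {s0}, {s4}, {s0,s1,s3}, {s2,s4}, {s0,s1,s2,s3}, {s1,s2,s4}, {s0,s1,s3,s4}, {s0,s2}, {s0,s1}, {s0,s2,s4}, {s0,s1,s2,s4}, {s0,s1,s2,s3,s4}, {s0,s1,s2}, {s0,s1,s4}.

14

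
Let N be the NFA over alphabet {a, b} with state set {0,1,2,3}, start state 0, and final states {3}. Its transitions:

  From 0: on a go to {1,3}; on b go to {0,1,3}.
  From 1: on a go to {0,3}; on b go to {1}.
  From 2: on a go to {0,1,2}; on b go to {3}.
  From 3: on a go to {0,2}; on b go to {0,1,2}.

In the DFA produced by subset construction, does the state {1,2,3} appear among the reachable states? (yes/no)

no

Start state of the DFA: {0}.
{0} --a--> {1,3}  [new]
{0} --b--> {0,1,3}  [new]
{1,3} --a--> {0,2,3}  [new]
{1,3} --b--> {0,1,2}  [new]
{0,1,3} --a--> {0,1,2,3}  [new]
{0,1,3} --b--> {0,1,2,3}  [seen]
{0,2,3} --a--> {0,1,2,3}  [seen]
{0,2,3} --b--> {0,1,2,3}  [seen]
{0,1,2} --a--> {0,1,2,3}  [seen]
{0,1,2} --b--> {0,1,3}  [seen]
{0,1,2,3} --a--> {0,1,2,3}  [seen]
{0,1,2,3} --b--> {0,1,2,3}  [seen]
Reachable DFA states: {0}, {1,3}, {0,1,3}, {0,2,3}, {0,1,2}, {0,1,2,3}.
{1,2,3} is not among them.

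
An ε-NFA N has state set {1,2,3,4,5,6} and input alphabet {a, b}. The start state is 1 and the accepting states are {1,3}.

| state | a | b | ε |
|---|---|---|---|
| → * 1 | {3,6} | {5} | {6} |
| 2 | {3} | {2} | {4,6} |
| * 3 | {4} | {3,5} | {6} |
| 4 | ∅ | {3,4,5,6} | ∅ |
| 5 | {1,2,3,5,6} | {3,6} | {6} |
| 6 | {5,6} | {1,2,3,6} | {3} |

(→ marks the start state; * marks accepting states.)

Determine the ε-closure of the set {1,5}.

Begin with {1,5}.
1 →ε {6}; add 6.
6 →ε {3}; add 3.
ε-closure = {1,3,5,6}.

{1,3,5,6}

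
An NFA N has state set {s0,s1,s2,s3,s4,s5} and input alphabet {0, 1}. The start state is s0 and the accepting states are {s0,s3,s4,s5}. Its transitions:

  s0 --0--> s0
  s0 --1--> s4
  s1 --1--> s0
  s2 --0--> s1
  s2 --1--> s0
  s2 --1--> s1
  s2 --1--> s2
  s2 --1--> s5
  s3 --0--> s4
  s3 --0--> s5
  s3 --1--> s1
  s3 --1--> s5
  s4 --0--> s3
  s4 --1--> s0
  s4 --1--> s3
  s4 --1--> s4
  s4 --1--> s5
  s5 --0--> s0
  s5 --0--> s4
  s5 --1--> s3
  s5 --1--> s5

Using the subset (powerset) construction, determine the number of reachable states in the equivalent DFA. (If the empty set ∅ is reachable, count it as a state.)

Start state of the DFA: {s0}.
{s0} --0--> {s0}  [seen]
{s0} --1--> {s4}  [new]
{s4} --0--> {s3}  [new]
{s4} --1--> {s0,s3,s4,s5}  [new]
{s3} --0--> {s4,s5}  [new]
{s3} --1--> {s1,s5}  [new]
{s0,s3,s4,s5} --0--> {s0,s3,s4,s5}  [seen]
{s0,s3,s4,s5} --1--> {s0,s1,s3,s4,s5}  [new]
{s4,s5} --0--> {s0,s3,s4}  [new]
{s4,s5} --1--> {s0,s3,s4,s5}  [seen]
{s1,s5} --0--> {s0,s4}  [new]
{s1,s5} --1--> {s0,s3,s5}  [new]
{s0,s1,s3,s4,s5} --0--> {s0,s3,s4,s5}  [seen]
{s0,s1,s3,s4,s5} --1--> {s0,s1,s3,s4,s5}  [seen]
{s0,s3,s4} --0--> {s0,s3,s4,s5}  [seen]
{s0,s3,s4} --1--> {s0,s1,s3,s4,s5}  [seen]
{s0,s4} --0--> {s0,s3}  [new]
{s0,s4} --1--> {s0,s3,s4,s5}  [seen]
{s0,s3,s5} --0--> {s0,s4,s5}  [new]
{s0,s3,s5} --1--> {s1,s3,s4,s5}  [new]
{s0,s3} --0--> {s0,s4,s5}  [seen]
{s0,s3} --1--> {s1,s4,s5}  [new]
{s0,s4,s5} --0--> {s0,s3,s4}  [seen]
{s0,s4,s5} --1--> {s0,s3,s4,s5}  [seen]
{s1,s3,s4,s5} --0--> {s0,s3,s4,s5}  [seen]
{s1,s3,s4,s5} --1--> {s0,s1,s3,s4,s5}  [seen]
{s1,s4,s5} --0--> {s0,s3,s4}  [seen]
{s1,s4,s5} --1--> {s0,s3,s4,s5}  [seen]
Reachable DFA states: {s0}, {s4}, {s3}, {s0,s3,s4,s5}, {s4,s5}, {s1,s5}, {s0,s1,s3,s4,s5}, {s0,s3,s4}, {s0,s4}, {s0,s3,s5}, {s0,s3}, {s0,s4,s5}, {s1,s3,s4,s5}, {s1,s4,s5}.

14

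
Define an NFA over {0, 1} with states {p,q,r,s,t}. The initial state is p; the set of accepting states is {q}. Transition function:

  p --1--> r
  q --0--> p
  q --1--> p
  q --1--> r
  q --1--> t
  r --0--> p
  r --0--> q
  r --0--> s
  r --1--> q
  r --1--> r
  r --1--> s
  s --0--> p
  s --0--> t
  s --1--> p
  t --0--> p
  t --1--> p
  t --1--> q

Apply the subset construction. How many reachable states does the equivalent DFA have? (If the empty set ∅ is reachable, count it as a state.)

Start state of the DFA: {p}.
{p} --0--> ∅  [new]
{p} --1--> {r}  [new]
∅ --0--> ∅  [seen]
∅ --1--> ∅  [seen]
{r} --0--> {p,q,s}  [new]
{r} --1--> {q,r,s}  [new]
{p,q,s} --0--> {p,t}  [new]
{p,q,s} --1--> {p,r,t}  [new]
{q,r,s} --0--> {p,q,s,t}  [new]
{q,r,s} --1--> {p,q,r,s,t}  [new]
{p,t} --0--> {p}  [seen]
{p,t} --1--> {p,q,r}  [new]
{p,r,t} --0--> {p,q,s}  [seen]
{p,r,t} --1--> {p,q,r,s}  [new]
{p,q,s,t} --0--> {p,t}  [seen]
{p,q,s,t} --1--> {p,q,r,t}  [new]
{p,q,r,s,t} --0--> {p,q,s,t}  [seen]
{p,q,r,s,t} --1--> {p,q,r,s,t}  [seen]
{p,q,r} --0--> {p,q,s}  [seen]
{p,q,r} --1--> {p,q,r,s,t}  [seen]
{p,q,r,s} --0--> {p,q,s,t}  [seen]
{p,q,r,s} --1--> {p,q,r,s,t}  [seen]
{p,q,r,t} --0--> {p,q,s}  [seen]
{p,q,r,t} --1--> {p,q,r,s,t}  [seen]
Reachable DFA states: {p}, ∅, {r}, {p,q,s}, {q,r,s}, {p,t}, {p,r,t}, {p,q,s,t}, {p,q,r,s,t}, {p,q,r}, {p,q,r,s}, {p,q,r,t}.

12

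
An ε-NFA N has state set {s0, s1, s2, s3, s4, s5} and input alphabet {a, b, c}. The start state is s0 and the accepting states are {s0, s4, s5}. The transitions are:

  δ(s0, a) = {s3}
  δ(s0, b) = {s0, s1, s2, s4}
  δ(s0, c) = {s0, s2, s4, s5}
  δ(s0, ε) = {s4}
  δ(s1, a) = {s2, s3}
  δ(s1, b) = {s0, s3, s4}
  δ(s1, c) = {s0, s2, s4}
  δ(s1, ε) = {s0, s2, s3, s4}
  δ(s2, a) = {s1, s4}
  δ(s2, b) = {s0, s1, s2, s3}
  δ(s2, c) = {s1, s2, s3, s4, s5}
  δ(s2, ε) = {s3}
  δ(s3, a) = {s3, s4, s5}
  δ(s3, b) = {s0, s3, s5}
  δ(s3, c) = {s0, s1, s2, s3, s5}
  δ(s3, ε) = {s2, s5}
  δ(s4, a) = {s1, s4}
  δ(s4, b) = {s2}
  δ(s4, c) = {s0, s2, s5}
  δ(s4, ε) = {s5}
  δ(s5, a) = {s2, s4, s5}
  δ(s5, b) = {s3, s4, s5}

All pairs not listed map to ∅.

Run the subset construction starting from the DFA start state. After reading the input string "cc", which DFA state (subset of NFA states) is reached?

Start: {s0, s4, s5}.
δ(s0,c) = {s0, s2, s4, s5}; δ(s4,c) = {s0, s2, s5}; δ(s5,c) = ∅.
Union: {s0, s2, s4, s5}.
ε-closure gives {s0, s2, s3, s4, s5}.
After c: {s0, s2, s3, s4, s5}.
δ(s0,c) = {s0, s2, s4, s5}; δ(s2,c) = {s1, s2, s3, s4, s5}; δ(s3,c) = {s0, s1, s2, s3, s5}; δ(s4,c) = {s0, s2, s5}; δ(s5,c) = ∅.
Union: {s0, s1, s2, s3, s4, s5}.
After c: {s0, s1, s2, s3, s4, s5}.

{s0, s1, s2, s3, s4, s5}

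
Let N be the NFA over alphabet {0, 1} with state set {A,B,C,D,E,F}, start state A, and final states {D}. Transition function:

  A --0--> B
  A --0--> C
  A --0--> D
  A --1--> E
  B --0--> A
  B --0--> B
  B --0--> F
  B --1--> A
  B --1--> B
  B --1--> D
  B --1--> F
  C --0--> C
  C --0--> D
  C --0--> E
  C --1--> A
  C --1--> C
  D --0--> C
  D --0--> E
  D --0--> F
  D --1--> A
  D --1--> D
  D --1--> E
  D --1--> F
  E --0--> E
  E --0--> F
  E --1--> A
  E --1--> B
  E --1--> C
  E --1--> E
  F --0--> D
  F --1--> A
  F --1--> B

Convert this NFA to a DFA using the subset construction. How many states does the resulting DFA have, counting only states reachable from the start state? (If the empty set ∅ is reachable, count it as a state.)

8

Start state of the DFA: {A}.
{A} --0--> {B,C,D}  [new]
{A} --1--> {E}  [new]
{B,C,D} --0--> {A,B,C,D,E,F}  [new]
{B,C,D} --1--> {A,B,C,D,E,F}  [seen]
{E} --0--> {E,F}  [new]
{E} --1--> {A,B,C,E}  [new]
{A,B,C,D,E,F} --0--> {A,B,C,D,E,F}  [seen]
{A,B,C,D,E,F} --1--> {A,B,C,D,E,F}  [seen]
{E,F} --0--> {D,E,F}  [new]
{E,F} --1--> {A,B,C,E}  [seen]
{A,B,C,E} --0--> {A,B,C,D,E,F}  [seen]
{A,B,C,E} --1--> {A,B,C,D,E,F}  [seen]
{D,E,F} --0--> {C,D,E,F}  [new]
{D,E,F} --1--> {A,B,C,D,E,F}  [seen]
{C,D,E,F} --0--> {C,D,E,F}  [seen]
{C,D,E,F} --1--> {A,B,C,D,E,F}  [seen]
Reachable DFA states: {A}, {B,C,D}, {E}, {A,B,C,D,E,F}, {E,F}, {A,B,C,E}, {D,E,F}, {C,D,E,F}.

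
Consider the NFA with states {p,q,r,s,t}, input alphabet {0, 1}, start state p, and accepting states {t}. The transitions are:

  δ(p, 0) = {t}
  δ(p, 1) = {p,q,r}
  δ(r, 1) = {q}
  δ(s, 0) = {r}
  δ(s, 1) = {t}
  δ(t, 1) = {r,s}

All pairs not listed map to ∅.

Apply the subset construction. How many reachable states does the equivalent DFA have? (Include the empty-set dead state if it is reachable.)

8

Start state of the DFA: {p}.
{p} --0--> {t}  [new]
{p} --1--> {p,q,r}  [new]
{t} --0--> ∅  [new]
{t} --1--> {r,s}  [new]
{p,q,r} --0--> {t}  [seen]
{p,q,r} --1--> {p,q,r}  [seen]
∅ --0--> ∅  [seen]
∅ --1--> ∅  [seen]
{r,s} --0--> {r}  [new]
{r,s} --1--> {q,t}  [new]
{r} --0--> ∅  [seen]
{r} --1--> {q}  [new]
{q,t} --0--> ∅  [seen]
{q,t} --1--> {r,s}  [seen]
{q} --0--> ∅  [seen]
{q} --1--> ∅  [seen]
Reachable DFA states: {p}, {t}, {p,q,r}, ∅, {r,s}, {r}, {q,t}, {q}.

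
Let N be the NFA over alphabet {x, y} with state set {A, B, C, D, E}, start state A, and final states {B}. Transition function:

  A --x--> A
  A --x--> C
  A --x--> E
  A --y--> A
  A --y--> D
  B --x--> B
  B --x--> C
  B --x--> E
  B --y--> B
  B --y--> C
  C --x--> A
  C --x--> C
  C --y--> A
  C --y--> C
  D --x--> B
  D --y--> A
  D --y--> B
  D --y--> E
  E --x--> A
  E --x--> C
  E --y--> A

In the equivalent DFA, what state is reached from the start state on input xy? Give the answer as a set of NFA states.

{A, C, D}

Start: {A}.
δ(A,x) = {A, C, E}.
Union: {A, C, E}.
After x: {A, C, E}.
δ(A,y) = {A, D}; δ(C,y) = {A, C}; δ(E,y) = {A}.
Union: {A, C, D}.
After y: {A, C, D}.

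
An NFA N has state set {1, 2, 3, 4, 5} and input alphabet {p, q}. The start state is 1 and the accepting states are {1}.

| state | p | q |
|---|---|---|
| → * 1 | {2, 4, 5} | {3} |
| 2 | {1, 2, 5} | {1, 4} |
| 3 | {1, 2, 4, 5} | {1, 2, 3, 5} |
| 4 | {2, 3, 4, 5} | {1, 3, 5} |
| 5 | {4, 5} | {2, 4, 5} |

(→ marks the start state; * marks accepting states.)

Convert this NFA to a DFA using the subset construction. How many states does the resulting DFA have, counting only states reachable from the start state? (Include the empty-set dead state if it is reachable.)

6

Start state of the DFA: {1}.
{1} --p--> {2, 4, 5}  [new]
{1} --q--> {3}  [new]
{2, 4, 5} --p--> {1, 2, 3, 4, 5}  [new]
{2, 4, 5} --q--> {1, 2, 3, 4, 5}  [seen]
{3} --p--> {1, 2, 4, 5}  [new]
{3} --q--> {1, 2, 3, 5}  [new]
{1, 2, 3, 4, 5} --p--> {1, 2, 3, 4, 5}  [seen]
{1, 2, 3, 4, 5} --q--> {1, 2, 3, 4, 5}  [seen]
{1, 2, 4, 5} --p--> {1, 2, 3, 4, 5}  [seen]
{1, 2, 4, 5} --q--> {1, 2, 3, 4, 5}  [seen]
{1, 2, 3, 5} --p--> {1, 2, 4, 5}  [seen]
{1, 2, 3, 5} --q--> {1, 2, 3, 4, 5}  [seen]
Reachable DFA states: {1}, {2, 4, 5}, {3}, {1, 2, 3, 4, 5}, {1, 2, 4, 5}, {1, 2, 3, 5}.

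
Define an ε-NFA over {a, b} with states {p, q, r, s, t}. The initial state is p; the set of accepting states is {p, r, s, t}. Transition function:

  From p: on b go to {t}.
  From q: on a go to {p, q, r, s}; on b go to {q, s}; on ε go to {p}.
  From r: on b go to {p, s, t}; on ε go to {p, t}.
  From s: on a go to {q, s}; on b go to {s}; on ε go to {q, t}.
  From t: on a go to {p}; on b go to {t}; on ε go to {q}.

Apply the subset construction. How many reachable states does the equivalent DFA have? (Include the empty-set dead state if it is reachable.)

Start state of the DFA: {p} (ε-closure of the NFA start).
{p} --a--> ∅  [new]
{p} --b--> {p, q, t}  [new]
∅ --a--> ∅  [seen]
∅ --b--> ∅  [seen]
{p, q, t} --a--> {p, q, r, s, t}  [new]
{p, q, t} --b--> {p, q, s, t}  [new]
{p, q, r, s, t} --a--> {p, q, r, s, t}  [seen]
{p, q, r, s, t} --b--> {p, q, s, t}  [seen]
{p, q, s, t} --a--> {p, q, r, s, t}  [seen]
{p, q, s, t} --b--> {p, q, s, t}  [seen]
Reachable DFA states: {p}, ∅, {p, q, t}, {p, q, r, s, t}, {p, q, s, t}.

5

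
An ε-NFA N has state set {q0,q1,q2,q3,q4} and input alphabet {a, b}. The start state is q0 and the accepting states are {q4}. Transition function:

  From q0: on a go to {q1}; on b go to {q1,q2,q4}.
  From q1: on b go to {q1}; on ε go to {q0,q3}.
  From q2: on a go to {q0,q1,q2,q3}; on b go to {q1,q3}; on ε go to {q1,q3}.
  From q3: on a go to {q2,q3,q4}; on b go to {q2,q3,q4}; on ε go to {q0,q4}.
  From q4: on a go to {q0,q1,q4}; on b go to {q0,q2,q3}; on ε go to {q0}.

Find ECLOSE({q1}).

Begin with {q1}.
q1 →ε {q0,q3}; add q0, q3.
q3 →ε {q0,q4}; add q4.
ε-closure = {q0,q1,q3,q4}.

{q0,q1,q3,q4}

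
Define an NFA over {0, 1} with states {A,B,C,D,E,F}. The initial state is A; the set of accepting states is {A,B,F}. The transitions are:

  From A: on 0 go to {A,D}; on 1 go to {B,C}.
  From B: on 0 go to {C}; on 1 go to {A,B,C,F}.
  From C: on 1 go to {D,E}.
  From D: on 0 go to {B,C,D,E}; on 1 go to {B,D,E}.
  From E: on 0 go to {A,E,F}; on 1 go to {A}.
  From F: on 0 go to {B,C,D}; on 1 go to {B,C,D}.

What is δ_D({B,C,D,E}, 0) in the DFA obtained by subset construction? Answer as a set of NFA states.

{A,B,C,D,E,F}

δ(B,0) = {C}; δ(C,0) = ∅; δ(D,0) = {B,C,D,E}; δ(E,0) = {A,E,F}.
Union: {A,B,C,D,E,F}.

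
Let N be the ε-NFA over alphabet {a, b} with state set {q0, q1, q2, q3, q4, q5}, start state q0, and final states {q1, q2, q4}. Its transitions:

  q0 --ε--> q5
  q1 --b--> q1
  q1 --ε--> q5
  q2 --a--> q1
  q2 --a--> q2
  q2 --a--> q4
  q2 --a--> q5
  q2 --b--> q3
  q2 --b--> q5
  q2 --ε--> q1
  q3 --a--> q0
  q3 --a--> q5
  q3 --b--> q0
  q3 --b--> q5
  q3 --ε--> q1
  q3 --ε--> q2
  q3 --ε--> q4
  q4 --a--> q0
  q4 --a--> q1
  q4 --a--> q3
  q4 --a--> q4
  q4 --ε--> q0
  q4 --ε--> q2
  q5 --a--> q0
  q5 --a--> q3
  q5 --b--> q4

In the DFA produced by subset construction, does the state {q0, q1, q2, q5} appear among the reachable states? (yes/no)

no

Start state of the DFA: {q0, q5} (ε-closure of the NFA start).
{q0, q5} --a--> {q0, q1, q2, q3, q4, q5}  [new]
{q0, q5} --b--> {q0, q1, q2, q4, q5}  [new]
{q0, q1, q2, q3, q4, q5} --a--> {q0, q1, q2, q3, q4, q5}  [seen]
{q0, q1, q2, q3, q4, q5} --b--> {q0, q1, q2, q3, q4, q5}  [seen]
{q0, q1, q2, q4, q5} --a--> {q0, q1, q2, q3, q4, q5}  [seen]
{q0, q1, q2, q4, q5} --b--> {q0, q1, q2, q3, q4, q5}  [seen]
Reachable DFA states: {q0, q5}, {q0, q1, q2, q3, q4, q5}, {q0, q1, q2, q4, q5}.
{q0, q1, q2, q5} is not among them.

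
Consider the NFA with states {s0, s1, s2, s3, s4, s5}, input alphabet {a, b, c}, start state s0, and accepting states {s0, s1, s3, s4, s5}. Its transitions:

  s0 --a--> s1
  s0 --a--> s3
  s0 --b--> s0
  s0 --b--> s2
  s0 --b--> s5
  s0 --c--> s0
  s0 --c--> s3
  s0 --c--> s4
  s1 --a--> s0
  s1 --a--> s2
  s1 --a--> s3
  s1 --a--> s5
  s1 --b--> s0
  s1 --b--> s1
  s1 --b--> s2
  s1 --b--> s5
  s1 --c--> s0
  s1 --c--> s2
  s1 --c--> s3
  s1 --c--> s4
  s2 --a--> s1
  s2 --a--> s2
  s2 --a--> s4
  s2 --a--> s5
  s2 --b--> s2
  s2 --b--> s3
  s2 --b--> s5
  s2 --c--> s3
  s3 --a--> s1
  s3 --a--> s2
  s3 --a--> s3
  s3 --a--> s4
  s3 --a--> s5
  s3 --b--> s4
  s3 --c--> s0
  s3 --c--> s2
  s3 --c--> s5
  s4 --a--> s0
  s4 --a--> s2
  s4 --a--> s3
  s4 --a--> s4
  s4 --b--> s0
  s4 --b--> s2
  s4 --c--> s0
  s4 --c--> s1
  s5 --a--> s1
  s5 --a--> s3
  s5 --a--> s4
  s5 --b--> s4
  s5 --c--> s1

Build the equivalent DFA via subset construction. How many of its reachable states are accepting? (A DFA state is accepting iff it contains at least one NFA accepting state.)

Start state of the DFA: {s0}.
{s0} --a--> {s1, s3}  [new]
{s0} --b--> {s0, s2, s5}  [new]
{s0} --c--> {s0, s3, s4}  [new]
{s1, s3} --a--> {s0, s1, s2, s3, s4, s5}  [new]
{s1, s3} --b--> {s0, s1, s2, s4, s5}  [new]
{s1, s3} --c--> {s0, s2, s3, s4, s5}  [new]
{s0, s2, s5} --a--> {s1, s2, s3, s4, s5}  [new]
{s0, s2, s5} --b--> {s0, s2, s3, s4, s5}  [seen]
{s0, s2, s5} --c--> {s0, s1, s3, s4}  [new]
{s0, s3, s4} --a--> {s0, s1, s2, s3, s4, s5}  [seen]
{s0, s3, s4} --b--> {s0, s2, s4, s5}  [new]
{s0, s3, s4} --c--> {s0, s1, s2, s3, s4, s5}  [seen]
{s0, s1, s2, s3, s4, s5} --a--> {s0, s1, s2, s3, s4, s5}  [seen]
{s0, s1, s2, s3, s4, s5} --b--> {s0, s1, s2, s3, s4, s5}  [seen]
{s0, s1, s2, s3, s4, s5} --c--> {s0, s1, s2, s3, s4, s5}  [seen]
{s0, s1, s2, s4, s5} --a--> {s0, s1, s2, s3, s4, s5}  [seen]
{s0, s1, s2, s4, s5} --b--> {s0, s1, s2, s3, s4, s5}  [seen]
{s0, s1, s2, s4, s5} --c--> {s0, s1, s2, s3, s4}  [new]
{s0, s2, s3, s4, s5} --a--> {s0, s1, s2, s3, s4, s5}  [seen]
{s0, s2, s3, s4, s5} --b--> {s0, s2, s3, s4, s5}  [seen]
{s0, s2, s3, s4, s5} --c--> {s0, s1, s2, s3, s4, s5}  [seen]
{s1, s2, s3, s4, s5} --a--> {s0, s1, s2, s3, s4, s5}  [seen]
{s1, s2, s3, s4, s5} --b--> {s0, s1, s2, s3, s4, s5}  [seen]
{s1, s2, s3, s4, s5} --c--> {s0, s1, s2, s3, s4, s5}  [seen]
{s0, s1, s3, s4} --a--> {s0, s1, s2, s3, s4, s5}  [seen]
{s0, s1, s3, s4} --b--> {s0, s1, s2, s4, s5}  [seen]
{s0, s1, s3, s4} --c--> {s0, s1, s2, s3, s4, s5}  [seen]
{s0, s2, s4, s5} --a--> {s0, s1, s2, s3, s4, s5}  [seen]
{s0, s2, s4, s5} --b--> {s0, s2, s3, s4, s5}  [seen]
{s0, s2, s4, s5} --c--> {s0, s1, s3, s4}  [seen]
{s0, s1, s2, s3, s4} --a--> {s0, s1, s2, s3, s4, s5}  [seen]
{s0, s1, s2, s3, s4} --b--> {s0, s1, s2, s3, s4, s5}  [seen]
{s0, s1, s2, s3, s4} --c--> {s0, s1, s2, s3, s4, s5}  [seen]
Reachable DFA states: {s0}, {s1, s3}, {s0, s2, s5}, {s0, s3, s4}, {s0, s1, s2, s3, s4, s5}, {s0, s1, s2, s4, s5}, {s0, s2, s3, s4, s5}, {s1, s2, s3, s4, s5}, {s0, s1, s3, s4}, {s0, s2, s4, s5}, {s0, s1, s2, s3, s4}.
Accepting DFA states (contain an NFA accepting state): {s0}, {s1, s3}, {s0, s2, s5}, {s0, s3, s4}, {s0, s1, s2, s3, s4, s5}, {s0, s1, s2, s4, s5}, {s0, s2, s3, s4, s5}, {s1, s2, s3, s4, s5}, {s0, s1, s3, s4}, {s0, s2, s4, s5}, {s0, s1, s2, s3, s4}.

11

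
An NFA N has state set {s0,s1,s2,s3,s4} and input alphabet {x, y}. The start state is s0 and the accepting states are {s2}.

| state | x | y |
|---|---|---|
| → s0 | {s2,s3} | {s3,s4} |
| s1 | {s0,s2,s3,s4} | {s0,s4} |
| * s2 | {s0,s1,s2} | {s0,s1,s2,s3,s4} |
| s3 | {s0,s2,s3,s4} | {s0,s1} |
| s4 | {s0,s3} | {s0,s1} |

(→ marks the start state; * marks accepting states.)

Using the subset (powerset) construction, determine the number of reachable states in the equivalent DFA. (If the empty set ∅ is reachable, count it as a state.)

8

Start state of the DFA: {s0}.
{s0} --x--> {s2,s3}  [new]
{s0} --y--> {s3,s4}  [new]
{s2,s3} --x--> {s0,s1,s2,s3,s4}  [new]
{s2,s3} --y--> {s0,s1,s2,s3,s4}  [seen]
{s3,s4} --x--> {s0,s2,s3,s4}  [new]
{s3,s4} --y--> {s0,s1}  [new]
{s0,s1,s2,s3,s4} --x--> {s0,s1,s2,s3,s4}  [seen]
{s0,s1,s2,s3,s4} --y--> {s0,s1,s2,s3,s4}  [seen]
{s0,s2,s3,s4} --x--> {s0,s1,s2,s3,s4}  [seen]
{s0,s2,s3,s4} --y--> {s0,s1,s2,s3,s4}  [seen]
{s0,s1} --x--> {s0,s2,s3,s4}  [seen]
{s0,s1} --y--> {s0,s3,s4}  [new]
{s0,s3,s4} --x--> {s0,s2,s3,s4}  [seen]
{s0,s3,s4} --y--> {s0,s1,s3,s4}  [new]
{s0,s1,s3,s4} --x--> {s0,s2,s3,s4}  [seen]
{s0,s1,s3,s4} --y--> {s0,s1,s3,s4}  [seen]
Reachable DFA states: {s0}, {s2,s3}, {s3,s4}, {s0,s1,s2,s3,s4}, {s0,s2,s3,s4}, {s0,s1}, {s0,s3,s4}, {s0,s1,s3,s4}.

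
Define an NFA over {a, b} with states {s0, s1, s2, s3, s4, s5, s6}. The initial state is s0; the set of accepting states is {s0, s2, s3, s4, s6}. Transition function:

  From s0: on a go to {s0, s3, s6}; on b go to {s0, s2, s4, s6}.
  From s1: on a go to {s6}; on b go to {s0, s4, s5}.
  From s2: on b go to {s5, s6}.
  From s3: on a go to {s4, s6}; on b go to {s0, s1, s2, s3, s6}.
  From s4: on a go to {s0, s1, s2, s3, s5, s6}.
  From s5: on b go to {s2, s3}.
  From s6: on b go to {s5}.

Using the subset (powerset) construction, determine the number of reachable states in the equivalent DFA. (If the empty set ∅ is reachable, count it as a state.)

Start state of the DFA: {s0}.
{s0} --a--> {s0, s3, s6}  [new]
{s0} --b--> {s0, s2, s4, s6}  [new]
{s0, s3, s6} --a--> {s0, s3, s4, s6}  [new]
{s0, s3, s6} --b--> {s0, s1, s2, s3, s4, s5, s6}  [new]
{s0, s2, s4, s6} --a--> {s0, s1, s2, s3, s5, s6}  [new]
{s0, s2, s4, s6} --b--> {s0, s2, s4, s5, s6}  [new]
{s0, s3, s4, s6} --a--> {s0, s1, s2, s3, s4, s5, s6}  [seen]
{s0, s3, s4, s6} --b--> {s0, s1, s2, s3, s4, s5, s6}  [seen]
{s0, s1, s2, s3, s4, s5, s6} --a--> {s0, s1, s2, s3, s4, s5, s6}  [seen]
{s0, s1, s2, s3, s4, s5, s6} --b--> {s0, s1, s2, s3, s4, s5, s6}  [seen]
{s0, s1, s2, s3, s5, s6} --a--> {s0, s3, s4, s6}  [seen]
{s0, s1, s2, s3, s5, s6} --b--> {s0, s1, s2, s3, s4, s5, s6}  [seen]
{s0, s2, s4, s5, s6} --a--> {s0, s1, s2, s3, s5, s6}  [seen]
{s0, s2, s4, s5, s6} --b--> {s0, s2, s3, s4, s5, s6}  [new]
{s0, s2, s3, s4, s5, s6} --a--> {s0, s1, s2, s3, s4, s5, s6}  [seen]
{s0, s2, s3, s4, s5, s6} --b--> {s0, s1, s2, s3, s4, s5, s6}  [seen]
Reachable DFA states: {s0}, {s0, s3, s6}, {s0, s2, s4, s6}, {s0, s3, s4, s6}, {s0, s1, s2, s3, s4, s5, s6}, {s0, s1, s2, s3, s5, s6}, {s0, s2, s4, s5, s6}, {s0, s2, s3, s4, s5, s6}.

8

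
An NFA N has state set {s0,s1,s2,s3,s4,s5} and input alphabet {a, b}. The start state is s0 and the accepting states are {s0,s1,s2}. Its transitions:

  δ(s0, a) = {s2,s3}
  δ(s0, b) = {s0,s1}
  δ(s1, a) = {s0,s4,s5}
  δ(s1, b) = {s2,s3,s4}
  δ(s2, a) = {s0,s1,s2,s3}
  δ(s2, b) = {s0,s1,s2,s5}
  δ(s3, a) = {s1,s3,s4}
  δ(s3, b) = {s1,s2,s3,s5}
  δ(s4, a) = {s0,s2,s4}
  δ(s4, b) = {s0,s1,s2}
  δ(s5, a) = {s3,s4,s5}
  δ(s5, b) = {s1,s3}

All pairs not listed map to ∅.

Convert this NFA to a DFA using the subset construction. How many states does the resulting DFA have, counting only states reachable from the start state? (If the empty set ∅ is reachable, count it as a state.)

Start state of the DFA: {s0}.
{s0} --a--> {s2,s3}  [new]
{s0} --b--> {s0,s1}  [new]
{s2,s3} --a--> {s0,s1,s2,s3,s4}  [new]
{s2,s3} --b--> {s0,s1,s2,s3,s5}  [new]
{s0,s1} --a--> {s0,s2,s3,s4,s5}  [new]
{s0,s1} --b--> {s0,s1,s2,s3,s4}  [seen]
{s0,s1,s2,s3,s4} --a--> {s0,s1,s2,s3,s4,s5}  [new]
{s0,s1,s2,s3,s4} --b--> {s0,s1,s2,s3,s4,s5}  [seen]
{s0,s1,s2,s3,s5} --a--> {s0,s1,s2,s3,s4,s5}  [seen]
{s0,s1,s2,s3,s5} --b--> {s0,s1,s2,s3,s4,s5}  [seen]
{s0,s2,s3,s4,s5} --a--> {s0,s1,s2,s3,s4,s5}  [seen]
{s0,s2,s3,s4,s5} --b--> {s0,s1,s2,s3,s5}  [seen]
{s0,s1,s2,s3,s4,s5} --a--> {s0,s1,s2,s3,s4,s5}  [seen]
{s0,s1,s2,s3,s4,s5} --b--> {s0,s1,s2,s3,s4,s5}  [seen]
Reachable DFA states: {s0}, {s2,s3}, {s0,s1}, {s0,s1,s2,s3,s4}, {s0,s1,s2,s3,s5}, {s0,s2,s3,s4,s5}, {s0,s1,s2,s3,s4,s5}.

7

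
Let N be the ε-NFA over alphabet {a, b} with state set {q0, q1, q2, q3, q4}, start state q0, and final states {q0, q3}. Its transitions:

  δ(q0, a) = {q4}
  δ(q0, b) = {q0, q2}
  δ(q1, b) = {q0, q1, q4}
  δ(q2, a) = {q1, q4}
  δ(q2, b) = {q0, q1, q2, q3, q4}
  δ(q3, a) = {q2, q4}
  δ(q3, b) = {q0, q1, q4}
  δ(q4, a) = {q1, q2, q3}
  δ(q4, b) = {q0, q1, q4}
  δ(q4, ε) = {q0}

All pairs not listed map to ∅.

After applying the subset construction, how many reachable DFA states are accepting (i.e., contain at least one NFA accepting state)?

6

Start state of the DFA: {q0} (ε-closure of the NFA start).
{q0} --a--> {q0, q4}  [new]
{q0} --b--> {q0, q2}  [new]
{q0, q4} --a--> {q0, q1, q2, q3, q4}  [new]
{q0, q4} --b--> {q0, q1, q2, q4}  [new]
{q0, q2} --a--> {q0, q1, q4}  [new]
{q0, q2} --b--> {q0, q1, q2, q3, q4}  [seen]
{q0, q1, q2, q3, q4} --a--> {q0, q1, q2, q3, q4}  [seen]
{q0, q1, q2, q3, q4} --b--> {q0, q1, q2, q3, q4}  [seen]
{q0, q1, q2, q4} --a--> {q0, q1, q2, q3, q4}  [seen]
{q0, q1, q2, q4} --b--> {q0, q1, q2, q3, q4}  [seen]
{q0, q1, q4} --a--> {q0, q1, q2, q3, q4}  [seen]
{q0, q1, q4} --b--> {q0, q1, q2, q4}  [seen]
Reachable DFA states: {q0}, {q0, q4}, {q0, q2}, {q0, q1, q2, q3, q4}, {q0, q1, q2, q4}, {q0, q1, q4}.
Accepting DFA states (contain an NFA accepting state): {q0}, {q0, q4}, {q0, q2}, {q0, q1, q2, q3, q4}, {q0, q1, q2, q4}, {q0, q1, q4}.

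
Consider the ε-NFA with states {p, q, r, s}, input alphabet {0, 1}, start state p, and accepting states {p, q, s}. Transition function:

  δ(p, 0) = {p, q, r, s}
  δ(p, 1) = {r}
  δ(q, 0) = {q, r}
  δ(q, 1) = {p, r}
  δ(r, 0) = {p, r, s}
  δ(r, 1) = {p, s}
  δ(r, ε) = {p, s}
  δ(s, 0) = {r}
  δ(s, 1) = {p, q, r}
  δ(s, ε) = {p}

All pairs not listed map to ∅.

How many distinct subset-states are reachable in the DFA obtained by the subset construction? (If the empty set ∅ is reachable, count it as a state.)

3

Start state of the DFA: {p} (ε-closure of the NFA start).
{p} --0--> {p, q, r, s}  [new]
{p} --1--> {p, r, s}  [new]
{p, q, r, s} --0--> {p, q, r, s}  [seen]
{p, q, r, s} --1--> {p, q, r, s}  [seen]
{p, r, s} --0--> {p, q, r, s}  [seen]
{p, r, s} --1--> {p, q, r, s}  [seen]
Reachable DFA states: {p}, {p, q, r, s}, {p, r, s}.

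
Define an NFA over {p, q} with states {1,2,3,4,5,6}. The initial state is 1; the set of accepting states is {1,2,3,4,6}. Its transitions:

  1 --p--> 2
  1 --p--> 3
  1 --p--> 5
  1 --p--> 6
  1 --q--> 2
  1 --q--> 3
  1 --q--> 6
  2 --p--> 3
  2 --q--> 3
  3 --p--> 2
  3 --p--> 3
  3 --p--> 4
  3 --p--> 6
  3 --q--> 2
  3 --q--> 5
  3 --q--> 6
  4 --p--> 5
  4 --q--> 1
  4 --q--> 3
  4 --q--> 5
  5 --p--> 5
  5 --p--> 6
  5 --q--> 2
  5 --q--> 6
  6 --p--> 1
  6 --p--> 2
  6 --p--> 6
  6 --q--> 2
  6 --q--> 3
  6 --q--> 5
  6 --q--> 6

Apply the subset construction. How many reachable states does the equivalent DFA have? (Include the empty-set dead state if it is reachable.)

6

Start state of the DFA: {1}.
{1} --p--> {2,3,5,6}  [new]
{1} --q--> {2,3,6}  [new]
{2,3,5,6} --p--> {1,2,3,4,5,6}  [new]
{2,3,5,6} --q--> {2,3,5,6}  [seen]
{2,3,6} --p--> {1,2,3,4,6}  [new]
{2,3,6} --q--> {2,3,5,6}  [seen]
{1,2,3,4,5,6} --p--> {1,2,3,4,5,6}  [seen]
{1,2,3,4,5,6} --q--> {1,2,3,5,6}  [new]
{1,2,3,4,6} --p--> {1,2,3,4,5,6}  [seen]
{1,2,3,4,6} --q--> {1,2,3,5,6}  [seen]
{1,2,3,5,6} --p--> {1,2,3,4,5,6}  [seen]
{1,2,3,5,6} --q--> {2,3,5,6}  [seen]
Reachable DFA states: {1}, {2,3,5,6}, {2,3,6}, {1,2,3,4,5,6}, {1,2,3,4,6}, {1,2,3,5,6}.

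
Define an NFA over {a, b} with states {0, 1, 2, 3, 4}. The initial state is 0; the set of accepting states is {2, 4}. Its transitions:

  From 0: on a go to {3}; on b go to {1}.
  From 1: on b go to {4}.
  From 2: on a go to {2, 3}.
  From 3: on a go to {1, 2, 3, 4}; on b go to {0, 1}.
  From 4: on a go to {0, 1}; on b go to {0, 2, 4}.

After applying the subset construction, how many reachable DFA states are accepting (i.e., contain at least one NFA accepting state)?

Start state of the DFA: {0}.
{0} --a--> {3}  [new]
{0} --b--> {1}  [new]
{3} --a--> {1, 2, 3, 4}  [new]
{3} --b--> {0, 1}  [new]
{1} --a--> ∅  [new]
{1} --b--> {4}  [new]
{1, 2, 3, 4} --a--> {0, 1, 2, 3, 4}  [new]
{1, 2, 3, 4} --b--> {0, 1, 2, 4}  [new]
{0, 1} --a--> {3}  [seen]
{0, 1} --b--> {1, 4}  [new]
∅ --a--> ∅  [seen]
∅ --b--> ∅  [seen]
{4} --a--> {0, 1}  [seen]
{4} --b--> {0, 2, 4}  [new]
{0, 1, 2, 3, 4} --a--> {0, 1, 2, 3, 4}  [seen]
{0, 1, 2, 3, 4} --b--> {0, 1, 2, 4}  [seen]
{0, 1, 2, 4} --a--> {0, 1, 2, 3}  [new]
{0, 1, 2, 4} --b--> {0, 1, 2, 4}  [seen]
{1, 4} --a--> {0, 1}  [seen]
{1, 4} --b--> {0, 2, 4}  [seen]
{0, 2, 4} --a--> {0, 1, 2, 3}  [seen]
{0, 2, 4} --b--> {0, 1, 2, 4}  [seen]
{0, 1, 2, 3} --a--> {1, 2, 3, 4}  [seen]
{0, 1, 2, 3} --b--> {0, 1, 4}  [new]
{0, 1, 4} --a--> {0, 1, 3}  [new]
{0, 1, 4} --b--> {0, 1, 2, 4}  [seen]
{0, 1, 3} --a--> {1, 2, 3, 4}  [seen]
{0, 1, 3} --b--> {0, 1, 4}  [seen]
Reachable DFA states: {0}, {3}, {1}, {1, 2, 3, 4}, {0, 1}, ∅, {4}, {0, 1, 2, 3, 4}, {0, 1, 2, 4}, {1, 4}, {0, 2, 4}, {0, 1, 2, 3}, {0, 1, 4}, {0, 1, 3}.
Accepting DFA states (contain an NFA accepting state): {1, 2, 3, 4}, {4}, {0, 1, 2, 3, 4}, {0, 1, 2, 4}, {1, 4}, {0, 2, 4}, {0, 1, 2, 3}, {0, 1, 4}.

8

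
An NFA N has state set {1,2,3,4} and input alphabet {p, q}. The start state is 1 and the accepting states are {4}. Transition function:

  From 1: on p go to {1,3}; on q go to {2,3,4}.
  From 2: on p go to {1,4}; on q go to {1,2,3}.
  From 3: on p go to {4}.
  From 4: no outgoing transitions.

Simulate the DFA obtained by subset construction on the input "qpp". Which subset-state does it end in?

Start: {1}.
δ(1,q) = {2,3,4}.
Union: {2,3,4}.
After q: {2,3,4}.
δ(2,p) = {1,4}; δ(3,p) = {4}; δ(4,p) = ∅.
Union: {1,4}.
After p: {1,4}.
δ(1,p) = {1,3}; δ(4,p) = ∅.
Union: {1,3}.
After p: {1,3}.

{1,3}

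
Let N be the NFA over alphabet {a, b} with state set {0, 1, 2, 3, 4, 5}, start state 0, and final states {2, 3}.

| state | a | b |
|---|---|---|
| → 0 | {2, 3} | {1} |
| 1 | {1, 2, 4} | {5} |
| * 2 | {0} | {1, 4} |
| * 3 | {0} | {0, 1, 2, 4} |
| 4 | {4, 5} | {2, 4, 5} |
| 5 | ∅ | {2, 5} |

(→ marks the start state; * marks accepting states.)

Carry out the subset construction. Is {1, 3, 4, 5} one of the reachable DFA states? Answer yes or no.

Start state of the DFA: {0}.
{0} --a--> {2, 3}  [new]
{0} --b--> {1}  [new]
{2, 3} --a--> {0}  [seen]
{2, 3} --b--> {0, 1, 2, 4}  [new]
{1} --a--> {1, 2, 4}  [new]
{1} --b--> {5}  [new]
{0, 1, 2, 4} --a--> {0, 1, 2, 3, 4, 5}  [new]
{0, 1, 2, 4} --b--> {1, 2, 4, 5}  [new]
{1, 2, 4} --a--> {0, 1, 2, 4, 5}  [new]
{1, 2, 4} --b--> {1, 2, 4, 5}  [seen]
{5} --a--> ∅  [new]
{5} --b--> {2, 5}  [new]
{0, 1, 2, 3, 4, 5} --a--> {0, 1, 2, 3, 4, 5}  [seen]
{0, 1, 2, 3, 4, 5} --b--> {0, 1, 2, 4, 5}  [seen]
{1, 2, 4, 5} --a--> {0, 1, 2, 4, 5}  [seen]
{1, 2, 4, 5} --b--> {1, 2, 4, 5}  [seen]
{0, 1, 2, 4, 5} --a--> {0, 1, 2, 3, 4, 5}  [seen]
{0, 1, 2, 4, 5} --b--> {1, 2, 4, 5}  [seen]
∅ --a--> ∅  [seen]
∅ --b--> ∅  [seen]
{2, 5} --a--> {0}  [seen]
{2, 5} --b--> {1, 2, 4, 5}  [seen]
Reachable DFA states: {0}, {2, 3}, {1}, {0, 1, 2, 4}, {1, 2, 4}, {5}, {0, 1, 2, 3, 4, 5}, {1, 2, 4, 5}, {0, 1, 2, 4, 5}, ∅, {2, 5}.
{1, 3, 4, 5} is not among them.

no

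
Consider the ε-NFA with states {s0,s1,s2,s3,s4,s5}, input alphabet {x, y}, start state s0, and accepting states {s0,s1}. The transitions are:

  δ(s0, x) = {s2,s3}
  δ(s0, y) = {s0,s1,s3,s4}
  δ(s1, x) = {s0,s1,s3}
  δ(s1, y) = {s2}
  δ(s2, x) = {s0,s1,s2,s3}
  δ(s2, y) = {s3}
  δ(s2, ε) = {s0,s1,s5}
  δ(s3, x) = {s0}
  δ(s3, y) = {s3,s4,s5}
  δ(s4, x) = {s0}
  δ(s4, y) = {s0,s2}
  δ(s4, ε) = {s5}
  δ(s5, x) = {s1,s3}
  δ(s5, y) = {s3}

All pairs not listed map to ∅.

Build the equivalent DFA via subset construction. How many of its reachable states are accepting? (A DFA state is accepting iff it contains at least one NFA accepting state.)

4

Start state of the DFA: {s0} (ε-closure of the NFA start).
{s0} --x--> {s0,s1,s2,s3,s5}  [new]
{s0} --y--> {s0,s1,s3,s4,s5}  [new]
{s0,s1,s2,s3,s5} --x--> {s0,s1,s2,s3,s5}  [seen]
{s0,s1,s2,s3,s5} --y--> {s0,s1,s2,s3,s4,s5}  [new]
{s0,s1,s3,s4,s5} --x--> {s0,s1,s2,s3,s5}  [seen]
{s0,s1,s3,s4,s5} --y--> {s0,s1,s2,s3,s4,s5}  [seen]
{s0,s1,s2,s3,s4,s5} --x--> {s0,s1,s2,s3,s5}  [seen]
{s0,s1,s2,s3,s4,s5} --y--> {s0,s1,s2,s3,s4,s5}  [seen]
Reachable DFA states: {s0}, {s0,s1,s2,s3,s5}, {s0,s1,s3,s4,s5}, {s0,s1,s2,s3,s4,s5}.
Accepting DFA states (contain an NFA accepting state): {s0}, {s0,s1,s2,s3,s5}, {s0,s1,s3,s4,s5}, {s0,s1,s2,s3,s4,s5}.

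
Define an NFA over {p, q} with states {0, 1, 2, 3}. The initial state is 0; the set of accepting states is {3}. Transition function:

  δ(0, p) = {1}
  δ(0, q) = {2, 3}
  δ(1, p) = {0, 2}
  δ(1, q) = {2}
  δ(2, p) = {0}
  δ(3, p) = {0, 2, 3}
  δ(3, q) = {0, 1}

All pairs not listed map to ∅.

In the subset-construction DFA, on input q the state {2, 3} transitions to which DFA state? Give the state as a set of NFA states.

δ(2,q) = ∅; δ(3,q) = {0, 1}.
Union: {0, 1}.

{0, 1}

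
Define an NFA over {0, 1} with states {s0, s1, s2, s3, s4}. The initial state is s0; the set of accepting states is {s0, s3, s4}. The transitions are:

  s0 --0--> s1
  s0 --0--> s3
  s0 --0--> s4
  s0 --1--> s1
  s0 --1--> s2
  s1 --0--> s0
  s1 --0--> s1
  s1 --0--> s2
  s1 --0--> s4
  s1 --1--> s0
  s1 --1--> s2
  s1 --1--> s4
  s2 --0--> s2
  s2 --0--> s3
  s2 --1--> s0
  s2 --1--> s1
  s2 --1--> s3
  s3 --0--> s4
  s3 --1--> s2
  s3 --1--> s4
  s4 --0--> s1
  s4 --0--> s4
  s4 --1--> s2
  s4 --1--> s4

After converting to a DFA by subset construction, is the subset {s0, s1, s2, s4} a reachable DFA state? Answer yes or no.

Start state of the DFA: {s0}.
{s0} --0--> {s1, s3, s4}  [new]
{s0} --1--> {s1, s2}  [new]
{s1, s3, s4} --0--> {s0, s1, s2, s4}  [new]
{s1, s3, s4} --1--> {s0, s2, s4}  [new]
{s1, s2} --0--> {s0, s1, s2, s3, s4}  [new]
{s1, s2} --1--> {s0, s1, s2, s3, s4}  [seen]
{s0, s1, s2, s4} --0--> {s0, s1, s2, s3, s4}  [seen]
{s0, s1, s2, s4} --1--> {s0, s1, s2, s3, s4}  [seen]
{s0, s2, s4} --0--> {s1, s2, s3, s4}  [new]
{s0, s2, s4} --1--> {s0, s1, s2, s3, s4}  [seen]
{s0, s1, s2, s3, s4} --0--> {s0, s1, s2, s3, s4}  [seen]
{s0, s1, s2, s3, s4} --1--> {s0, s1, s2, s3, s4}  [seen]
{s1, s2, s3, s4} --0--> {s0, s1, s2, s3, s4}  [seen]
{s1, s2, s3, s4} --1--> {s0, s1, s2, s3, s4}  [seen]
Reachable DFA states: {s0}, {s1, s3, s4}, {s1, s2}, {s0, s1, s2, s4}, {s0, s2, s4}, {s0, s1, s2, s3, s4}, {s1, s2, s3, s4}.
{s0, s1, s2, s4} is among them.

yes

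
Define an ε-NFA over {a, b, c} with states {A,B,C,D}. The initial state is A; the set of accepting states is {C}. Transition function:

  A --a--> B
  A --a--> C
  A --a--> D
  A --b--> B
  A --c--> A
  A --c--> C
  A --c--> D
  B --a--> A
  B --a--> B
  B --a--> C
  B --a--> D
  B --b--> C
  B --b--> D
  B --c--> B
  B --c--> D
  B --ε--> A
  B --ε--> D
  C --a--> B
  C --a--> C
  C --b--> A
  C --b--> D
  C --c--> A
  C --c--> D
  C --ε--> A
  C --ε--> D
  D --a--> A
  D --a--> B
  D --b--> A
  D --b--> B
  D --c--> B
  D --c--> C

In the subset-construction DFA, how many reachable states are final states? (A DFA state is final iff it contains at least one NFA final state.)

2

Start state of the DFA: {A} (ε-closure of the NFA start).
{A} --a--> {A,B,C,D}  [new]
{A} --b--> {A,B,D}  [new]
{A} --c--> {A,C,D}  [new]
{A,B,C,D} --a--> {A,B,C,D}  [seen]
{A,B,C,D} --b--> {A,B,C,D}  [seen]
{A,B,C,D} --c--> {A,B,C,D}  [seen]
{A,B,D} --a--> {A,B,C,D}  [seen]
{A,B,D} --b--> {A,B,C,D}  [seen]
{A,B,D} --c--> {A,B,C,D}  [seen]
{A,C,D} --a--> {A,B,C,D}  [seen]
{A,C,D} --b--> {A,B,D}  [seen]
{A,C,D} --c--> {A,B,C,D}  [seen]
Reachable DFA states: {A}, {A,B,C,D}, {A,B,D}, {A,C,D}.
Accepting DFA states (contain an NFA accepting state): {A,B,C,D}, {A,C,D}.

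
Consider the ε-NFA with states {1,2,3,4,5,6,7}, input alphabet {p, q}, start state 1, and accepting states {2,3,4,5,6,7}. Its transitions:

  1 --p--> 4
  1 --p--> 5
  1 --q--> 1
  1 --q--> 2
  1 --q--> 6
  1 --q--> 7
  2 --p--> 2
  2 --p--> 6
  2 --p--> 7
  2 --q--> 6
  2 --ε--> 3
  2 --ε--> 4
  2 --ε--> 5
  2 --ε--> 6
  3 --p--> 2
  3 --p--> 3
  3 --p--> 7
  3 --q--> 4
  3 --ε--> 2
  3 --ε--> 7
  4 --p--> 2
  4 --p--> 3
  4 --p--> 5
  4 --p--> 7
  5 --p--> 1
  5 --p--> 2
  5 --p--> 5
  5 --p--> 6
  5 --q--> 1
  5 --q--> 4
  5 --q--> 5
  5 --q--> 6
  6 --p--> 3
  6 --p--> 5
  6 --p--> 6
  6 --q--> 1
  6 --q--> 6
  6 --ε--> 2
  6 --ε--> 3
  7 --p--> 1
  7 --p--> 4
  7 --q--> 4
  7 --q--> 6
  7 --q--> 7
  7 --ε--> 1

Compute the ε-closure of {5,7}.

Begin with {5,7}.
7 →ε {1}; add 1.
ε-closure = {1,5,7}.

{1,5,7}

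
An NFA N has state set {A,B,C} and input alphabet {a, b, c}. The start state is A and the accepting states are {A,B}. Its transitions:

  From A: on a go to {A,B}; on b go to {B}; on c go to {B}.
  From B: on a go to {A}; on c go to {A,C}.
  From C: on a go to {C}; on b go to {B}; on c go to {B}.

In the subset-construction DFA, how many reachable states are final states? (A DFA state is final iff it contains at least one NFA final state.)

Start state of the DFA: {A}.
{A} --a--> {A,B}  [new]
{A} --b--> {B}  [new]
{A} --c--> {B}  [seen]
{A,B} --a--> {A,B}  [seen]
{A,B} --b--> {B}  [seen]
{A,B} --c--> {A,B,C}  [new]
{B} --a--> {A}  [seen]
{B} --b--> ∅  [new]
{B} --c--> {A,C}  [new]
{A,B,C} --a--> {A,B,C}  [seen]
{A,B,C} --b--> {B}  [seen]
{A,B,C} --c--> {A,B,C}  [seen]
∅ --a--> ∅  [seen]
∅ --b--> ∅  [seen]
∅ --c--> ∅  [seen]
{A,C} --a--> {A,B,C}  [seen]
{A,C} --b--> {B}  [seen]
{A,C} --c--> {B}  [seen]
Reachable DFA states: {A}, {A,B}, {B}, {A,B,C}, ∅, {A,C}.
Accepting DFA states (contain an NFA accepting state): {A}, {A,B}, {B}, {A,B,C}, {A,C}.

5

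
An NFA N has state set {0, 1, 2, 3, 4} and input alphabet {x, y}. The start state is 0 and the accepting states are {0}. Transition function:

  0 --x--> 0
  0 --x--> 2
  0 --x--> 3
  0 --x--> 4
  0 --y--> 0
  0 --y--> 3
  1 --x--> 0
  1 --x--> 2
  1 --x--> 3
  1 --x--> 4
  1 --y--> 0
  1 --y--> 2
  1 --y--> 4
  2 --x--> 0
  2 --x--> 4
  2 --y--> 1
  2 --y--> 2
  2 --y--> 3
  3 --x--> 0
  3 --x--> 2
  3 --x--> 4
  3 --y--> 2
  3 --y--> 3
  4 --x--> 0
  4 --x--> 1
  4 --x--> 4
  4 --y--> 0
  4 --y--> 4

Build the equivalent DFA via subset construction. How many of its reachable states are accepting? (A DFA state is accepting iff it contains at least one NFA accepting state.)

6

Start state of the DFA: {0}.
{0} --x--> {0, 2, 3, 4}  [new]
{0} --y--> {0, 3}  [new]
{0, 2, 3, 4} --x--> {0, 1, 2, 3, 4}  [new]
{0, 2, 3, 4} --y--> {0, 1, 2, 3, 4}  [seen]
{0, 3} --x--> {0, 2, 3, 4}  [seen]
{0, 3} --y--> {0, 2, 3}  [new]
{0, 1, 2, 3, 4} --x--> {0, 1, 2, 3, 4}  [seen]
{0, 1, 2, 3, 4} --y--> {0, 1, 2, 3, 4}  [seen]
{0, 2, 3} --x--> {0, 2, 3, 4}  [seen]
{0, 2, 3} --y--> {0, 1, 2, 3}  [new]
{0, 1, 2, 3} --x--> {0, 2, 3, 4}  [seen]
{0, 1, 2, 3} --y--> {0, 1, 2, 3, 4}  [seen]
Reachable DFA states: {0}, {0, 2, 3, 4}, {0, 3}, {0, 1, 2, 3, 4}, {0, 2, 3}, {0, 1, 2, 3}.
Accepting DFA states (contain an NFA accepting state): {0}, {0, 2, 3, 4}, {0, 3}, {0, 1, 2, 3, 4}, {0, 2, 3}, {0, 1, 2, 3}.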